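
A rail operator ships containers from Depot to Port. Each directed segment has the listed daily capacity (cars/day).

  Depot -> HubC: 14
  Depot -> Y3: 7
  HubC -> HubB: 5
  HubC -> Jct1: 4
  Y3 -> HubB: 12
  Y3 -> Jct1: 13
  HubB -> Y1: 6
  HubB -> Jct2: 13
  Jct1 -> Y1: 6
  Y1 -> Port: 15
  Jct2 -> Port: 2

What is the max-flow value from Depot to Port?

Augment Depot→HubC→HubB→Y1→Port: bottleneck 5, flow now 5.
Augment Depot→HubC→Jct1→Y1→Port: bottleneck 4, flow now 9.
Augment Depot→Y3→HubB→Y1→Port: bottleneck 1, flow now 10.
Augment Depot→Y3→HubB→Jct2→Port: bottleneck 2, flow now 12.
Augment Depot→Y3→Jct1→Y1→Port: bottleneck 2, flow now 14.
No augmenting path remains; maximum flow = 14.
In the residual graph, reachable from Depot: {Depot, HubC, Y3, HubB, Jct1, Jct2}.
Min-cut edges: HubB→Y1 (6), Jct1→Y1 (6), Jct2→Port (2); capacity 6 + 6 + 2 = 14.
This cut is saturated, so no flow can exceed 14.

14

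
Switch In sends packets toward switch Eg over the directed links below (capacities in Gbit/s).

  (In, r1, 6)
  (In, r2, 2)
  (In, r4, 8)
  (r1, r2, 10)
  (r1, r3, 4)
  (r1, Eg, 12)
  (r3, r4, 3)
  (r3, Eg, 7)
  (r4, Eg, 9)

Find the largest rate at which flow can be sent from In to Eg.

14

Augment In→r1→Eg: bottleneck 6, flow now 6.
Augment In→r4→Eg: bottleneck 8, flow now 14.
No augmenting path remains; maximum flow = 14.
In the residual graph, reachable from In: {In, r2}.
Min-cut edges: In→r1 (6), In→r4 (8); capacity 6 + 8 = 14.
This cut is saturated, so no flow can exceed 14.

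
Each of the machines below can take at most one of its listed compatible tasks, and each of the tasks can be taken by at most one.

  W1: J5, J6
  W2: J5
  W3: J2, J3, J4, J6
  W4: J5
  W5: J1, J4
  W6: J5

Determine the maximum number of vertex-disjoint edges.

4

Unit-capacity flow: source→left, listed edges, right→sink; max matching = max flow.
Augmenting path W1→J5 (+1); matched 1.
Augmenting path W3→J2 (+1); matched 2.
Augmenting path W5→J1 (+1); matched 3.
Augmenting path W2→J5→W1→J6 (+1); matched 4.
No augmenting path remains; maximum matching = 4.
König certificate: {W1, W3, W5, J5} is a vertex cover of size 4 (every listed pair touches it), so no matching can be larger.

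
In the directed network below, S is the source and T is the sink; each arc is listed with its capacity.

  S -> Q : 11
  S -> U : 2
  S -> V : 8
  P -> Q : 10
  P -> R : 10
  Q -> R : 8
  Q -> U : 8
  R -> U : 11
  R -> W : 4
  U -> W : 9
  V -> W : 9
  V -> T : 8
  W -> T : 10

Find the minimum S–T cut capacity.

18

Augment S→V→T: bottleneck 8, flow now 8.
Augment S→U→W→T: bottleneck 2, flow now 10.
Augment S→Q→R→W→T: bottleneck 4, flow now 14.
Augment S→Q→U→W→T: bottleneck 4, flow now 18.
No augmenting path remains; maximum flow = 18.
By max-flow min-cut, the minimum cut capacity equals the max flow.
In the residual graph, reachable from S: {S, Q, R, U, W}.
Min-cut edges: S→V (8), W→T (10); capacity 8 + 10 = 18.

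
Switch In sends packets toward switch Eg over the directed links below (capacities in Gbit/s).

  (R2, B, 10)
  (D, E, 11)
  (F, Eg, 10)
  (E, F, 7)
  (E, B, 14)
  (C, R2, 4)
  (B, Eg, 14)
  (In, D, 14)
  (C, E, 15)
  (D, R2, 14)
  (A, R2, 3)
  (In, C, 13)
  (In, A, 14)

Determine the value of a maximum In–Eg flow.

21

Augment In→A→R2→B→Eg: bottleneck 3, flow now 3.
Augment In→D→R2→B→Eg: bottleneck 7, flow now 10.
Augment In→D→E→B→Eg: bottleneck 4, flow now 14.
Augment In→D→E→F→Eg: bottleneck 3, flow now 17.
Augment In→C→E→F→Eg: bottleneck 4, flow now 21.
No augmenting path remains; maximum flow = 21.
In the residual graph, reachable from In: {In, A, D, C, R2, E, B}.
Min-cut edges: E→F (7), B→Eg (14); capacity 7 + 14 = 21.
This cut is saturated, so no flow can exceed 21.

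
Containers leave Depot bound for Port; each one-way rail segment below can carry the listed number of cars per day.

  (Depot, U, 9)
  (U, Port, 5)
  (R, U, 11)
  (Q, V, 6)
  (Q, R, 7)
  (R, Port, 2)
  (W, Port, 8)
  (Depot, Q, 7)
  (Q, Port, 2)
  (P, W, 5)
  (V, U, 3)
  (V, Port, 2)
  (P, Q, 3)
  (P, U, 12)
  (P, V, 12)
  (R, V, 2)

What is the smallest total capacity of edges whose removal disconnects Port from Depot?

Augment Depot→Q→Port: bottleneck 2, flow now 2.
Augment Depot→U→Port: bottleneck 5, flow now 7.
Augment Depot→Q→R→Port: bottleneck 2, flow now 9.
Augment Depot→Q→V→Port: bottleneck 2, flow now 11.
No augmenting path remains; maximum flow = 11.
By max-flow min-cut, the minimum cut capacity equals the max flow.
In the residual graph, reachable from Depot: {Depot, Q, R, U, V}.
Min-cut edges: Q→Port (2), R→Port (2), U→Port (5), V→Port (2); capacity 2 + 2 + 5 + 2 = 11.

11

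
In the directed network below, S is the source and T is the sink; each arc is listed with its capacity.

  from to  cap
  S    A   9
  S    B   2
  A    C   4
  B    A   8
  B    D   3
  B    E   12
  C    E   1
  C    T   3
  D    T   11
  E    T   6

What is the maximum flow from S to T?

6

Augment S→A→C→T: bottleneck 3, flow now 3.
Augment S→B→D→T: bottleneck 2, flow now 5.
Augment S→A→C→E→T: bottleneck 1, flow now 6.
No augmenting path remains; maximum flow = 6.
In the residual graph, reachable from S: {S, A}.
Min-cut edges: S→B (2), A→C (4); capacity 2 + 4 = 6.
This cut is saturated, so no flow can exceed 6.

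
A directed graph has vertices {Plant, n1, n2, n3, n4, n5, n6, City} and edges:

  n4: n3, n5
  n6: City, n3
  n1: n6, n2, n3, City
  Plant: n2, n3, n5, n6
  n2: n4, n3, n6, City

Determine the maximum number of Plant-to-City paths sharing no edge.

2

Assign every edge capacity 1; by Menger, the answer equals the max flow.
Path Plant→n2→City (+1); total 1.
Path Plant→n6→City (+1); total 2.
No residual Plant→City path; max flow = 2.
Certifying cut of size 2: {Plant→n2, Plant→n6}.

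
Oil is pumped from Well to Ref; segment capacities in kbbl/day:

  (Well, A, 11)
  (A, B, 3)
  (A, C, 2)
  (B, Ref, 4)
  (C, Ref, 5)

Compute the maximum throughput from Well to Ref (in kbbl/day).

Augment Well→A→B→Ref: bottleneck 3, flow now 3.
Augment Well→A→C→Ref: bottleneck 2, flow now 5.
No augmenting path remains; maximum flow = 5.
In the residual graph, reachable from Well: {Well, A}.
Min-cut edges: A→B (3), A→C (2); capacity 3 + 2 = 5.
This cut is saturated, so no flow can exceed 5.

5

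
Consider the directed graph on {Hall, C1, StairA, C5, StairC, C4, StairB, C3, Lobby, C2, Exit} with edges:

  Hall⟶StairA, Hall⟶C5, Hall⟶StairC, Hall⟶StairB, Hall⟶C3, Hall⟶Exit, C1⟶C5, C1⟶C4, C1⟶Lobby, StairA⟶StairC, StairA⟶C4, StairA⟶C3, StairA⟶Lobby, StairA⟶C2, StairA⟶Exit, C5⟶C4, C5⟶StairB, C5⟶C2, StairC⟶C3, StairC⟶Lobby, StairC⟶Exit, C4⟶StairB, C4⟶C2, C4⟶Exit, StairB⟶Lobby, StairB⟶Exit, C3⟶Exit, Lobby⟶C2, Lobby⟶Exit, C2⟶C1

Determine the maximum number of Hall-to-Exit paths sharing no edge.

6

Assign every edge capacity 1; by Menger, the answer equals the max flow.
Path Hall→Exit (+1); total 1.
Path Hall→StairA→Exit (+1); total 2.
Path Hall→StairC→Exit (+1); total 3.
Path Hall→StairB→Exit (+1); total 4.
Path Hall→C3→Exit (+1); total 5.
Path Hall→C5→C4→Exit (+1); total 6.
No residual Hall→Exit path; max flow = 6.
Certifying cut of size 6: {Hall→C3, Hall→C5, Hall→Exit, Hall→StairA, Hall→StairB, Hall→StairC}.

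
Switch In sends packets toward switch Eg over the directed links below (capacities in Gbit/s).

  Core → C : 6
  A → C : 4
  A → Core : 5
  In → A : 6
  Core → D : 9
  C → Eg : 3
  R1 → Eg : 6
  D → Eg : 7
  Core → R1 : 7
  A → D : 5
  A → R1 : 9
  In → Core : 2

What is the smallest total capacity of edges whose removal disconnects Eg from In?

8

Augment In→A→C→Eg: bottleneck 3, flow now 3.
Augment In→A→R1→Eg: bottleneck 3, flow now 6.
Augment In→Core→R1→Eg: bottleneck 2, flow now 8.
No augmenting path remains; maximum flow = 8.
By max-flow min-cut, the minimum cut capacity equals the max flow.
In the residual graph, reachable from In: {In}.
Min-cut edges: In→A (6), In→Core (2); capacity 6 + 2 = 8.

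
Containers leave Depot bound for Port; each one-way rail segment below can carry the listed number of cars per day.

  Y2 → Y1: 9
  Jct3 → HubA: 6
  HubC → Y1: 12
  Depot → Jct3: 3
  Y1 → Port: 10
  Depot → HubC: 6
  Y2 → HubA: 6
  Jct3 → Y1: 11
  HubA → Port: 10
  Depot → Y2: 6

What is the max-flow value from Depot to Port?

15

Augment Depot→Jct3→Y1→Port: bottleneck 3, flow now 3.
Augment Depot→Y2→Y1→Port: bottleneck 6, flow now 9.
Augment Depot→HubC→Y1→Port: bottleneck 1, flow now 10.
Augment Depot→HubC→Y1→Jct3→HubA→Port: bottleneck 3, flow now 13. (uses reverse residual edge)
Augment Depot→HubC→Y1→Y2→HubA→Port: bottleneck 2, flow now 15. (uses reverse residual edge)
No augmenting path remains; maximum flow = 15.
In the residual graph, reachable from Depot: {Depot}.
Min-cut edges: Depot→Jct3 (3), Depot→Y2 (6), Depot→HubC (6); capacity 3 + 6 + 6 = 15.
This cut is saturated, so no flow can exceed 15.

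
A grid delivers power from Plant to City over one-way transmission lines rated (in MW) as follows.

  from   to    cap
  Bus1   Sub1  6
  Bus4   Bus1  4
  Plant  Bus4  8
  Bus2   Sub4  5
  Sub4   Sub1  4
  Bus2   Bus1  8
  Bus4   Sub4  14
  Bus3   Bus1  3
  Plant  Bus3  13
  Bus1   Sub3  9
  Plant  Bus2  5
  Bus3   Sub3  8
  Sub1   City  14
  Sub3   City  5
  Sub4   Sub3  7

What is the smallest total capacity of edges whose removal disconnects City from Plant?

Augment Plant→Bus3→Sub3→City: bottleneck 5, flow now 5.
Augment Plant→Bus3→Bus1→Sub1→City: bottleneck 3, flow now 8.
Augment Plant→Bus2→Sub4→Sub1→City: bottleneck 4, flow now 12.
Augment Plant→Bus2→Bus1→Sub1→City: bottleneck 1, flow now 13.
Augment Plant→Bus4→Bus1→Sub1→City: bottleneck 2, flow now 15.
No augmenting path remains; maximum flow = 15.
By max-flow min-cut, the minimum cut capacity equals the max flow.
In the residual graph, reachable from Plant: {Plant, Bus3, Bus2, Bus4, Sub4, Bus1, Sub3}.
Min-cut edges: Sub4→Sub1 (4), Bus1→Sub1 (6), Sub3→City (5); capacity 4 + 6 + 5 = 15.

15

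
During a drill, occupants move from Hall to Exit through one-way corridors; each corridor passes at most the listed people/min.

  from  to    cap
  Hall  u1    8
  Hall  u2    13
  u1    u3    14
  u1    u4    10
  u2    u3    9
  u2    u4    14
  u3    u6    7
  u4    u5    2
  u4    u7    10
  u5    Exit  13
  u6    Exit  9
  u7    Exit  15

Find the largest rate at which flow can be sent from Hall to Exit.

19

Augment Hall→u1→u3→u6→Exit: bottleneck 7, flow now 7.
Augment Hall→u1→u4→u5→Exit: bottleneck 1, flow now 8.
Augment Hall→u2→u4→u5→Exit: bottleneck 1, flow now 9.
Augment Hall→u2→u4→u7→Exit: bottleneck 10, flow now 19.
No augmenting path remains; maximum flow = 19.
In the residual graph, reachable from Hall: {Hall, u1, u2, u3, u4}.
Min-cut edges: u3→u6 (7), u4→u5 (2), u4→u7 (10); capacity 7 + 2 + 10 = 19.
This cut is saturated, so no flow can exceed 19.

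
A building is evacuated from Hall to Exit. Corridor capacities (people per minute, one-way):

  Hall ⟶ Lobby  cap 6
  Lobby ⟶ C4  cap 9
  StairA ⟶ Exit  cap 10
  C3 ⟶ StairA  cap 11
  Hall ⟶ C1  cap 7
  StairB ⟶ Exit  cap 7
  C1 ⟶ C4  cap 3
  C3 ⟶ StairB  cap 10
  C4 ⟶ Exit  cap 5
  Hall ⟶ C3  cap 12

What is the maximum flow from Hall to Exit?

17

Augment Hall→Lobby→C4→Exit: bottleneck 5, flow now 5.
Augment Hall→C3→StairB→Exit: bottleneck 7, flow now 12.
Augment Hall→C3→StairA→Exit: bottleneck 5, flow now 17.
No augmenting path remains; maximum flow = 17.
In the residual graph, reachable from Hall: {Hall, Lobby, C1, C4}.
Min-cut edges: Hall→C3 (12), C4→Exit (5); capacity 12 + 5 = 17.
This cut is saturated, so no flow can exceed 17.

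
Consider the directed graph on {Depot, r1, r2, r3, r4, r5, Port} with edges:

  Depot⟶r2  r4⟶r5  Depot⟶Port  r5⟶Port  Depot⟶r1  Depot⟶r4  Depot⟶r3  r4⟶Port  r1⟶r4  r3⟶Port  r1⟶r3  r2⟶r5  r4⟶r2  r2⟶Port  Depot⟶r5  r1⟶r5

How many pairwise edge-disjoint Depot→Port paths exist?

5

Assign every edge capacity 1; by Menger, the answer equals the max flow.
Path Depot→Port (+1); total 1.
Path Depot→r2→Port (+1); total 2.
Path Depot→r3→Port (+1); total 3.
Path Depot→r4→Port (+1); total 4.
Path Depot→r5→Port (+1); total 5.
No residual Depot→Port path; max flow = 5.
Certifying cut of size 5: {Depot→Port, r2→Port, r3→Port, r4→Port, r5→Port}.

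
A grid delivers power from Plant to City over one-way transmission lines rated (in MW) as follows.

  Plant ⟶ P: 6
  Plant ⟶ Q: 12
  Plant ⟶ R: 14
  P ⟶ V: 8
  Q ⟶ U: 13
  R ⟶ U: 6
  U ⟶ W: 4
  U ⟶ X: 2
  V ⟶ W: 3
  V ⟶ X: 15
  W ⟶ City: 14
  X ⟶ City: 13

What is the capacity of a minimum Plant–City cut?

Augment Plant→P→V→W→City: bottleneck 3, flow now 3.
Augment Plant→P→V→X→City: bottleneck 3, flow now 6.
Augment Plant→Q→U→W→City: bottleneck 4, flow now 10.
Augment Plant→Q→U→X→City: bottleneck 2, flow now 12.
No augmenting path remains; maximum flow = 12.
By max-flow min-cut, the minimum cut capacity equals the max flow.
In the residual graph, reachable from Plant: {Plant, Q, R, U}.
Min-cut edges: Plant→P (6), U→W (4), U→X (2); capacity 6 + 4 + 2 = 12.

12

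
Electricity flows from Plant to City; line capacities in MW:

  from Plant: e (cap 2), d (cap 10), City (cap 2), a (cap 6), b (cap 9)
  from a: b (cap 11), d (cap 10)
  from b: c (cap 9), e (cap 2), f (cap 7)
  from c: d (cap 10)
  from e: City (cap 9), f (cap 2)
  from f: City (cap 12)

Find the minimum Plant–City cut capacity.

13

Augment Plant→City: bottleneck 2, flow now 2.
Augment Plant→e→City: bottleneck 2, flow now 4.
Augment Plant→b→e→City: bottleneck 2, flow now 6.
Augment Plant→b→f→City: bottleneck 7, flow now 13.
No augmenting path remains; maximum flow = 13.
By max-flow min-cut, the minimum cut capacity equals the max flow.
In the residual graph, reachable from Plant: {Plant, a, b, c, d}.
Min-cut edges: Plant→e (2), Plant→City (2), b→e (2), b→f (7); capacity 2 + 2 + 2 + 7 = 13.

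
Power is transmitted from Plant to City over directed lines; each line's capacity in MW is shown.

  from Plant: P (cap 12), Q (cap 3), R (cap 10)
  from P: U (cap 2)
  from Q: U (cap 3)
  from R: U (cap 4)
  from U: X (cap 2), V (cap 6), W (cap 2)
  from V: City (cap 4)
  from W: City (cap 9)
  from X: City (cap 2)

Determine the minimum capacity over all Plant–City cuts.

8

Augment Plant→P→U→V→City: bottleneck 2, flow now 2.
Augment Plant→Q→U→V→City: bottleneck 2, flow now 4.
Augment Plant→Q→U→W→City: bottleneck 1, flow now 5.
Augment Plant→R→U→W→City: bottleneck 1, flow now 6.
Augment Plant→R→U→X→City: bottleneck 2, flow now 8.
No augmenting path remains; maximum flow = 8.
By max-flow min-cut, the minimum cut capacity equals the max flow.
In the residual graph, reachable from Plant: {Plant, P, Q, R, U, V}.
Min-cut edges: U→W (2), U→X (2), V→City (4); capacity 2 + 2 + 4 = 8.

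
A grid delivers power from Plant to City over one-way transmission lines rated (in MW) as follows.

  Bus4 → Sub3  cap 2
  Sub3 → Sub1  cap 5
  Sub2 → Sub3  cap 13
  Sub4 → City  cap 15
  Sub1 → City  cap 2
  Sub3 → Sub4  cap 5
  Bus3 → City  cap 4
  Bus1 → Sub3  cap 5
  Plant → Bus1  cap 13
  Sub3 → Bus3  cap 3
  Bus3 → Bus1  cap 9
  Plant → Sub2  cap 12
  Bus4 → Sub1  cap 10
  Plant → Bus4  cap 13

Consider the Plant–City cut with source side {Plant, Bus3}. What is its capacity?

Edges leaving {Plant, Bus3}: Plant→Bus4 (13), Plant→Sub2 (12), Plant→Bus1 (13), Bus3→Bus1 (9), Bus3→City (4).
Cut capacity = 13 + 12 + 13 + 9 + 4 = 51.

51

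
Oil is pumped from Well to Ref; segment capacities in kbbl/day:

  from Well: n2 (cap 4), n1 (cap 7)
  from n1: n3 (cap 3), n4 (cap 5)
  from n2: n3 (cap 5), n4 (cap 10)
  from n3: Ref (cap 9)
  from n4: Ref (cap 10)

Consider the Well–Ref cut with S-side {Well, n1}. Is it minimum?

Given cut capacity: 4 + 3 + 5 = 12.
Augment Well→n1→n3→Ref: bottleneck 3, flow now 3.
Augment Well→n1→n4→Ref: bottleneck 4, flow now 7.
Augment Well→n2→n3→Ref: bottleneck 4, flow now 11.
No augmenting path remains; maximum flow = 11.
In the residual graph, reachable from Well: {Well}.
Min-cut edges: Well→n1 (7), Well→n2 (4); capacity 7 + 4 = 11.
Cut capacity 12 exceeds the max flow 11, so it is not minimum.

No — its capacity is 12, but the minimum cut has capacity 11.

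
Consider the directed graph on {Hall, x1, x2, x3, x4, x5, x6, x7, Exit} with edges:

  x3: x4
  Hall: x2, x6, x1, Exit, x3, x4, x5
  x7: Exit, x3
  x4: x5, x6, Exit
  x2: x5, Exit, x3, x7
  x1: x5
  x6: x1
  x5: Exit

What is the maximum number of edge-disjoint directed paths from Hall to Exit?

Assign every edge capacity 1; by Menger, the answer equals the max flow.
Path Hall→Exit (+1); total 1.
Path Hall→x2→Exit (+1); total 2.
Path Hall→x4→Exit (+1); total 3.
Path Hall→x5→Exit (+1); total 4.
No residual Hall→Exit path; max flow = 4.
Certifying cut of size 4: {Hall→Exit, Hall→x2, x4→Exit, x5→Exit}.

4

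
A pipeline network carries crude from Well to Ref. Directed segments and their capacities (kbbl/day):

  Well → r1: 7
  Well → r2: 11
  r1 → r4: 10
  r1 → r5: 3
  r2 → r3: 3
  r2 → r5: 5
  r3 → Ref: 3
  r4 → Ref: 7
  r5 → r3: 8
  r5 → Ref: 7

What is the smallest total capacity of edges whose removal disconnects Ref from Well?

15

Augment Well→r1→r4→Ref: bottleneck 7, flow now 7.
Augment Well→r2→r3→Ref: bottleneck 3, flow now 10.
Augment Well→r2→r5→Ref: bottleneck 5, flow now 15.
No augmenting path remains; maximum flow = 15.
By max-flow min-cut, the minimum cut capacity equals the max flow.
In the residual graph, reachable from Well: {Well, r2}.
Min-cut edges: Well→r1 (7), r2→r3 (3), r2→r5 (5); capacity 7 + 3 + 5 = 15.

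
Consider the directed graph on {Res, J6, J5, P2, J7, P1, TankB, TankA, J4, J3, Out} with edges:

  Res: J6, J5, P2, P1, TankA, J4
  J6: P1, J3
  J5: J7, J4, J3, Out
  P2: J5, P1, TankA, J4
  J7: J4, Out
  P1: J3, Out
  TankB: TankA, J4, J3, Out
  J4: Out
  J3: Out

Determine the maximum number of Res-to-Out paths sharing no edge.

5

Assign every edge capacity 1; by Menger, the answer equals the max flow.
Path Res→J5→Out (+1); total 1.
Path Res→P1→Out (+1); total 2.
Path Res→J4→Out (+1); total 3.
Path Res→J6→J3→Out (+1); total 4.
Path Res→P2→J5→J7→Out (+1); total 5.
No residual Res→Out path; max flow = 5.
Certifying cut of size 5: {Res→J4, Res→J5, Res→J6, Res→P1, Res→P2}.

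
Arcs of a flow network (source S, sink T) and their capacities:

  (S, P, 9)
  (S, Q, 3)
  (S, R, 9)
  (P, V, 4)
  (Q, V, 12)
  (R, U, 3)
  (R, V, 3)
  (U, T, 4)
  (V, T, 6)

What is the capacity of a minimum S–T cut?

Augment S→P→V→T: bottleneck 4, flow now 4.
Augment S→Q→V→T: bottleneck 2, flow now 6.
Augment S→R→U→T: bottleneck 3, flow now 9.
No augmenting path remains; maximum flow = 9.
By max-flow min-cut, the minimum cut capacity equals the max flow.
In the residual graph, reachable from S: {S, P, Q, R, V}.
Min-cut edges: R→U (3), V→T (6); capacity 3 + 6 = 9.

9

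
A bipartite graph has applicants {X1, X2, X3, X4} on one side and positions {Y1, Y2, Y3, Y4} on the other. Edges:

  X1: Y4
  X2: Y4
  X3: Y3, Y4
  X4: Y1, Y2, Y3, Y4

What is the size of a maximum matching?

3

Unit-capacity flow: source→left, listed edges, right→sink; max matching = max flow.
Augmenting path X1→Y4 (+1); matched 1.
Augmenting path X3→Y3 (+1); matched 2.
Augmenting path X4→Y1 (+1); matched 3.
No augmenting path remains; maximum matching = 3.
König certificate: {X3, X4, Y4} is a vertex cover of size 3 (every listed pair touches it), so no matching can be larger.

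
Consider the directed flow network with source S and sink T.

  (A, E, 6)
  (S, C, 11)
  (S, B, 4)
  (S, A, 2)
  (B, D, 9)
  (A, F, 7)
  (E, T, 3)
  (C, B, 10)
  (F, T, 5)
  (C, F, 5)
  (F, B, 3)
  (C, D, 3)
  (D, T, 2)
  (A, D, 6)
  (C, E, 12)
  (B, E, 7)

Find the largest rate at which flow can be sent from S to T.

10

Augment S→A→D→T: bottleneck 2, flow now 2.
Augment S→B→E→T: bottleneck 3, flow now 5.
Augment S→C→F→T: bottleneck 5, flow now 10.
No augmenting path remains; maximum flow = 10.
In the residual graph, reachable from S: {S, A, B, C, D, E, F}.
Min-cut edges: D→T (2), E→T (3), F→T (5); capacity 2 + 3 + 5 = 10.
This cut is saturated, so no flow can exceed 10.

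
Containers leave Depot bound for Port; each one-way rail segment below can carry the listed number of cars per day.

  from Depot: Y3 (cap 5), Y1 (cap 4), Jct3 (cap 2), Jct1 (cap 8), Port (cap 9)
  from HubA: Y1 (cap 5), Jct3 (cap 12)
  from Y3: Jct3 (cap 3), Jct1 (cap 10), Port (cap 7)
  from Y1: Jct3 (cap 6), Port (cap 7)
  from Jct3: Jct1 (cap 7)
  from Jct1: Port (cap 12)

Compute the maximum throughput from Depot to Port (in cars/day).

Augment Depot→Port: bottleneck 9, flow now 9.
Augment Depot→Y3→Port: bottleneck 5, flow now 14.
Augment Depot→Y1→Port: bottleneck 4, flow now 18.
Augment Depot→Jct1→Port: bottleneck 8, flow now 26.
Augment Depot→Jct3→Jct1→Port: bottleneck 2, flow now 28.
No augmenting path remains; maximum flow = 28.
In the residual graph, reachable from Depot: {Depot}.
Min-cut edges: Depot→Y3 (5), Depot→Y1 (4), Depot→Jct3 (2), Depot→Jct1 (8), Depot→Port (9); capacity 5 + 4 + 2 + 8 + 9 = 28.
This cut is saturated, so no flow can exceed 28.

28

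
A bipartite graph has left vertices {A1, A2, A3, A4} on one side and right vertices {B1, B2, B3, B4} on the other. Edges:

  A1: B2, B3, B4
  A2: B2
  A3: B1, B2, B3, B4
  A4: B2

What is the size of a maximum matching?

Unit-capacity flow: source→left, listed edges, right→sink; max matching = max flow.
Augmenting path A1→B2 (+1); matched 1.
Augmenting path A3→B1 (+1); matched 2.
Augmenting path A2→B2→A1→B3 (+1); matched 3.
No augmenting path remains; maximum matching = 3.
König certificate: {A1, A3, B2} is a vertex cover of size 3 (every listed pair touches it), so no matching can be larger.

3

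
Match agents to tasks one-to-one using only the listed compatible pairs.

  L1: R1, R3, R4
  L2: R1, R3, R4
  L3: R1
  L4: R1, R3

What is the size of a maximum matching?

Unit-capacity flow: source→left, listed edges, right→sink; max matching = max flow.
Augmenting path L1→R1 (+1); matched 1.
Augmenting path L2→R3 (+1); matched 2.
Augmenting path L3→R1→L1→R4 (+1); matched 3.
No augmenting path remains; maximum matching = 3.
König certificate: {R1, R3, R4} is a vertex cover of size 3 (every listed pair touches it), so no matching can be larger.

3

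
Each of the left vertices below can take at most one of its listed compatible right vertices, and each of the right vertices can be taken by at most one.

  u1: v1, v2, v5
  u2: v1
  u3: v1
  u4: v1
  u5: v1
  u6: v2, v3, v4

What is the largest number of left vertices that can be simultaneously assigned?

Unit-capacity flow: source→left, listed edges, right→sink; max matching = max flow.
Augmenting path u1→v1 (+1); matched 1.
Augmenting path u6→v2 (+1); matched 2.
Augmenting path u2→v1→u1→v5 (+1); matched 3.
No augmenting path remains; maximum matching = 3.
König certificate: {u1, u6, v1} is a vertex cover of size 3 (every listed pair touches it), so no matching can be larger.

3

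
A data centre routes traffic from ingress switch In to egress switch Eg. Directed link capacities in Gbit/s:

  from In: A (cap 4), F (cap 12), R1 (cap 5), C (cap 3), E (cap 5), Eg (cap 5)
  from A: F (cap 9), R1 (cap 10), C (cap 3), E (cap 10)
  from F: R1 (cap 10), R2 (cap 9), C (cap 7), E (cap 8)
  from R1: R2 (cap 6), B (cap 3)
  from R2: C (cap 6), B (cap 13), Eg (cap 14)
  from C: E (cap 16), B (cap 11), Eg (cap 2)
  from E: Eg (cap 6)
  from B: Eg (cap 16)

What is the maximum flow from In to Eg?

34

Augment In→Eg: bottleneck 5, flow now 5.
Augment In→C→Eg: bottleneck 2, flow now 7.
Augment In→E→Eg: bottleneck 5, flow now 12.
Augment In→A→E→Eg: bottleneck 1, flow now 13.
Augment In→F→R2→Eg: bottleneck 9, flow now 22.
Augment In→R1→R2→Eg: bottleneck 5, flow now 27.
Augment In→C→B→Eg: bottleneck 1, flow now 28.
Augment In→A→R1→B→Eg: bottleneck 3, flow now 31.
Augment In→F→C→B→Eg: bottleneck 3, flow now 34.
No augmenting path remains; maximum flow = 34.
In the residual graph, reachable from In: {In}.
Min-cut edges: In→A (4), In→F (12), In→R1 (5), In→C (3), In→E (5), In→Eg (5); capacity 4 + 12 + 5 + 3 + 5 + 5 = 34.
This cut is saturated, so no flow can exceed 34.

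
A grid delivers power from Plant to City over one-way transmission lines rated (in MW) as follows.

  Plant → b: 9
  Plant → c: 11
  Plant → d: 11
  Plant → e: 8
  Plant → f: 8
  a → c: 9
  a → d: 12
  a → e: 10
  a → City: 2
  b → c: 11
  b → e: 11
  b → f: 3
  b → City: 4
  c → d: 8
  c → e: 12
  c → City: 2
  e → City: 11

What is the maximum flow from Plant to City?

Augment Plant→b→City: bottleneck 4, flow now 4.
Augment Plant→c→City: bottleneck 2, flow now 6.
Augment Plant→e→City: bottleneck 8, flow now 14.
Augment Plant→b→e→City: bottleneck 3, flow now 17.
No augmenting path remains; maximum flow = 17.
In the residual graph, reachable from Plant: {Plant, b, c, d, e, f}.
Min-cut edges: b→City (4), c→City (2), e→City (11); capacity 4 + 2 + 11 = 17.
This cut is saturated, so no flow can exceed 17.

17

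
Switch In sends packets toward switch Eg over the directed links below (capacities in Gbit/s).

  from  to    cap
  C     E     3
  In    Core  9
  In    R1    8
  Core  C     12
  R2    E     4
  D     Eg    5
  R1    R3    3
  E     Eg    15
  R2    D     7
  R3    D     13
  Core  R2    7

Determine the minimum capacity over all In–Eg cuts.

Augment In→R1→R3→D→Eg: bottleneck 3, flow now 3.
Augment In→Core→R2→D→Eg: bottleneck 2, flow now 5.
Augment In→Core→R2→E→Eg: bottleneck 4, flow now 9.
Augment In→Core→C→E→Eg: bottleneck 3, flow now 12.
No augmenting path remains; maximum flow = 12.
By max-flow min-cut, the minimum cut capacity equals the max flow.
In the residual graph, reachable from In: {In, R1}.
Min-cut edges: In→Core (9), R1→R3 (3); capacity 9 + 3 = 12.

12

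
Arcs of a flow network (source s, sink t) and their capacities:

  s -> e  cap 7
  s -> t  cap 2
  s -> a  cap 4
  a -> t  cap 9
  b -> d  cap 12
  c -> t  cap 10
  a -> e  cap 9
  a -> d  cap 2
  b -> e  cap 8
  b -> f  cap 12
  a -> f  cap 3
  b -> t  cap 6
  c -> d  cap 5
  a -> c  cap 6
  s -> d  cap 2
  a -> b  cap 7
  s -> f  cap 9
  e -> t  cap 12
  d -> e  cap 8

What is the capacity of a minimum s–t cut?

Augment s→t: bottleneck 2, flow now 2.
Augment s→a→t: bottleneck 4, flow now 6.
Augment s→e→t: bottleneck 7, flow now 13.
Augment s→d→e→t: bottleneck 2, flow now 15.
No augmenting path remains; maximum flow = 15.
By max-flow min-cut, the minimum cut capacity equals the max flow.
In the residual graph, reachable from s: {s, f}.
Min-cut edges: s→a (4), s→d (2), s→e (7), s→t (2); capacity 4 + 2 + 7 + 2 = 15.

15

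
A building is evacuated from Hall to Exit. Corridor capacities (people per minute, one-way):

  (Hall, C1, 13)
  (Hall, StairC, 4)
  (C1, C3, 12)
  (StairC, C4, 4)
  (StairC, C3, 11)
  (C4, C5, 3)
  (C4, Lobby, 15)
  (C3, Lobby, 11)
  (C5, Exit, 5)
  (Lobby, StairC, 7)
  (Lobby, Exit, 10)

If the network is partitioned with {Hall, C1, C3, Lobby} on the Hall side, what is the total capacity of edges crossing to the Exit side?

Edges leaving {Hall, C1, C3, Lobby}: Hall→StairC (4), Lobby→StairC (7), Lobby→Exit (10).
Cut capacity = 4 + 7 + 10 = 21.

21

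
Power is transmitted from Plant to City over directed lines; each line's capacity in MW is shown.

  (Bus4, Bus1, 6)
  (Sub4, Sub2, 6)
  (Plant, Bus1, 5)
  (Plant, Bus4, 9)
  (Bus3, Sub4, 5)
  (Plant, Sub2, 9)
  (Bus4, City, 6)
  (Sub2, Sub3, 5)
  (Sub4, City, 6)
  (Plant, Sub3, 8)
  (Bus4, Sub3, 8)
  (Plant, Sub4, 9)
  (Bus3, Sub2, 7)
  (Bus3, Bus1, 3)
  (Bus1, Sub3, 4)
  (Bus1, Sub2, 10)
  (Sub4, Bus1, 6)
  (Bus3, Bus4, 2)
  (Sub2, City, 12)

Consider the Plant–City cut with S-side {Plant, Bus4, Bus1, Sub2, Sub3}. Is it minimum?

No — its capacity is 27, but the minimum cut has capacity 24.

Given cut capacity: 9 + 6 + 12 = 27.
Augment Plant→Bus4→City: bottleneck 6, flow now 6.
Augment Plant→Sub4→City: bottleneck 6, flow now 12.
Augment Plant→Sub2→City: bottleneck 9, flow now 21.
Augment Plant→Sub4→Sub2→City: bottleneck 3, flow now 24.
No augmenting path remains; maximum flow = 24.
In the residual graph, reachable from Plant: {Plant, Bus4, Sub4, Bus1, Sub2, Sub3}.
Min-cut edges: Bus4→City (6), Sub4→City (6), Sub2→City (12); capacity 6 + 6 + 12 = 24.
Cut capacity 27 exceeds the max flow 24, so it is not minimum.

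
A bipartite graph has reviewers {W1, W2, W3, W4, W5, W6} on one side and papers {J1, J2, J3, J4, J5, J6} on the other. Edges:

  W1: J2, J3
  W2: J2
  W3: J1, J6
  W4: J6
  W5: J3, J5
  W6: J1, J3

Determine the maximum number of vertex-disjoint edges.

5

Unit-capacity flow: source→left, listed edges, right→sink; max matching = max flow.
Augmenting path W1→J2 (+1); matched 1.
Augmenting path W3→J1 (+1); matched 2.
Augmenting path W4→J6 (+1); matched 3.
Augmenting path W5→J3 (+1); matched 4.
Augmenting path W6→J3→W5→J5 (+1); matched 5.
No augmenting path remains; maximum matching = 5.
König certificate: {W5, J1, J2, J3, J6} is a vertex cover of size 5 (every listed pair touches it), so no matching can be larger.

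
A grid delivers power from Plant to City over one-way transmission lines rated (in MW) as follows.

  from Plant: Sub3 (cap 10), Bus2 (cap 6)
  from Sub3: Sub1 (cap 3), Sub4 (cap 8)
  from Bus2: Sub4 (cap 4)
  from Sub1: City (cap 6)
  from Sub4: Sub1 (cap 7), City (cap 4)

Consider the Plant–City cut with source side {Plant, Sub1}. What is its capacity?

Edges leaving {Plant, Sub1}: Plant→Sub3 (10), Plant→Bus2 (6), Sub1→City (6).
Cut capacity = 10 + 6 + 6 = 22.

22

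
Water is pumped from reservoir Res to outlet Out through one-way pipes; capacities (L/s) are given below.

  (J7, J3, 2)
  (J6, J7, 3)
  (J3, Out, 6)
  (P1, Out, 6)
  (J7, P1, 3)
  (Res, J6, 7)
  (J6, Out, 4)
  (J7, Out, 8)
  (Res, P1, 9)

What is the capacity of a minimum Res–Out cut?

13

Augment Res→J6→Out: bottleneck 4, flow now 4.
Augment Res→P1→Out: bottleneck 6, flow now 10.
Augment Res→J6→J7→Out: bottleneck 3, flow now 13.
No augmenting path remains; maximum flow = 13.
By max-flow min-cut, the minimum cut capacity equals the max flow.
In the residual graph, reachable from Res: {Res, P1}.
Min-cut edges: Res→J6 (7), P1→Out (6); capacity 7 + 6 = 13.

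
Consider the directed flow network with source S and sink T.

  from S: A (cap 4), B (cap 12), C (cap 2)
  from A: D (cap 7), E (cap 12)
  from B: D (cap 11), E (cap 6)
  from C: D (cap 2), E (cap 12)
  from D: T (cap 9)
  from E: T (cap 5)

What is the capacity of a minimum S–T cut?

14

Augment S→A→D→T: bottleneck 4, flow now 4.
Augment S→B→D→T: bottleneck 5, flow now 9.
Augment S→B→E→T: bottleneck 5, flow now 14.
No augmenting path remains; maximum flow = 14.
By max-flow min-cut, the minimum cut capacity equals the max flow.
In the residual graph, reachable from S: {S, A, B, C, D, E}.
Min-cut edges: D→T (9), E→T (5); capacity 9 + 5 = 14.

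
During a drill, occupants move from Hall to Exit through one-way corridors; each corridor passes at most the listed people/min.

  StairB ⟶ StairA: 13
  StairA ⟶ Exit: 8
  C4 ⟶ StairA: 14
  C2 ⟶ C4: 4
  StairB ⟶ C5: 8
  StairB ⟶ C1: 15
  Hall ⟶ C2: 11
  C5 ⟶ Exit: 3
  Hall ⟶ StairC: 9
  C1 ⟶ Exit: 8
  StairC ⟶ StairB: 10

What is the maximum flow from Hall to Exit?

Augment Hall→C2→C4→StairA→Exit: bottleneck 4, flow now 4.
Augment Hall→StairC→StairB→C5→Exit: bottleneck 3, flow now 7.
Augment Hall→StairC→StairB→StairA→Exit: bottleneck 4, flow now 11.
Augment Hall→StairC→StairB→C1→Exit: bottleneck 2, flow now 13.
No augmenting path remains; maximum flow = 13.
In the residual graph, reachable from Hall: {Hall, C2}.
Min-cut edges: Hall→StairC (9), C2→C4 (4); capacity 9 + 4 = 13.
This cut is saturated, so no flow can exceed 13.

13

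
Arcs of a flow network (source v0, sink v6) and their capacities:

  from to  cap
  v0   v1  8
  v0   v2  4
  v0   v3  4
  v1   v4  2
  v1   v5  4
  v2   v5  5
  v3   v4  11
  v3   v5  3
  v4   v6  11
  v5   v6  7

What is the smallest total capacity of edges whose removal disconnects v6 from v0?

Augment v0→v1→v4→v6: bottleneck 2, flow now 2.
Augment v0→v1→v5→v6: bottleneck 4, flow now 6.
Augment v0→v2→v5→v6: bottleneck 3, flow now 9.
Augment v0→v3→v4→v6: bottleneck 4, flow now 13.
No augmenting path remains; maximum flow = 13.
By max-flow min-cut, the minimum cut capacity equals the max flow.
In the residual graph, reachable from v0: {v0, v1, v2, v5}.
Min-cut edges: v0→v3 (4), v1→v4 (2), v5→v6 (7); capacity 4 + 2 + 7 = 13.

13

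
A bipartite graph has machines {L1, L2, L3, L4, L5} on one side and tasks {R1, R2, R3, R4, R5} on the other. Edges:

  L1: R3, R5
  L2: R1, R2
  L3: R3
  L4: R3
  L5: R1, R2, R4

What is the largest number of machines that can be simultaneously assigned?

Unit-capacity flow: source→left, listed edges, right→sink; max matching = max flow.
Augmenting path L1→R3 (+1); matched 1.
Augmenting path L2→R1 (+1); matched 2.
Augmenting path L5→R2 (+1); matched 3.
Augmenting path L3→R3→L1→R5 (+1); matched 4.
No augmenting path remains; maximum matching = 4.
König certificate: {L1, L2, L5, R3} is a vertex cover of size 4 (every listed pair touches it), so no matching can be larger.

4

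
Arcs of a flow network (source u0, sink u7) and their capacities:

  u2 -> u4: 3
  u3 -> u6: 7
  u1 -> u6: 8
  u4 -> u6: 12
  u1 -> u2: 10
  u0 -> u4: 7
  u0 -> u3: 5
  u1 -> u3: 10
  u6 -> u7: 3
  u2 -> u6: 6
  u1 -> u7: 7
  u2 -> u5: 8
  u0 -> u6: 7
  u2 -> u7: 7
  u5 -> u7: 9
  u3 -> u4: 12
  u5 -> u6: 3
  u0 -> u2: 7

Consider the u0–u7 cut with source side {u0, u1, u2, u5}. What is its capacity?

72

Edges leaving {u0, u1, u2, u5}: u0→u3 (5), u0→u4 (7), u0→u6 (7), u1→u3 (10), u1→u6 (8), u1→u7 (7), u2→u4 (3), u2→u6 (6), u2→u7 (7), u5→u6 (3), u5→u7 (9).
Cut capacity = 5 + 7 + 7 + 10 + 8 + 7 + 3 + 6 + 7 + 3 + 9 = 72.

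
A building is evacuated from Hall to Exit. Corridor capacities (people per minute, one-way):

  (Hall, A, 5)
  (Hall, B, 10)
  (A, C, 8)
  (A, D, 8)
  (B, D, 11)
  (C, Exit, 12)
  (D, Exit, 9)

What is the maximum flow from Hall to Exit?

14

Augment Hall→A→C→Exit: bottleneck 5, flow now 5.
Augment Hall→B→D→Exit: bottleneck 9, flow now 14.
No augmenting path remains; maximum flow = 14.
In the residual graph, reachable from Hall: {Hall, B, D}.
Min-cut edges: Hall→A (5), D→Exit (9); capacity 5 + 9 = 14.
This cut is saturated, so no flow can exceed 14.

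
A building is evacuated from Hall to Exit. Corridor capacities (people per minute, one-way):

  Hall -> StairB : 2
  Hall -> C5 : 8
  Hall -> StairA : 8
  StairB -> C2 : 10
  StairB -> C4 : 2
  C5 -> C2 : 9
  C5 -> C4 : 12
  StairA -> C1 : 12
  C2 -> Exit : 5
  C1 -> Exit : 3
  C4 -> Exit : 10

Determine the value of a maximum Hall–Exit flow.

Augment Hall→StairB→C2→Exit: bottleneck 2, flow now 2.
Augment Hall→C5→C2→Exit: bottleneck 3, flow now 5.
Augment Hall→C5→C4→Exit: bottleneck 5, flow now 10.
Augment Hall→StairA→C1→Exit: bottleneck 3, flow now 13.
No augmenting path remains; maximum flow = 13.
In the residual graph, reachable from Hall: {Hall, StairA, C1}.
Min-cut edges: Hall→StairB (2), Hall→C5 (8), C1→Exit (3); capacity 2 + 8 + 3 = 13.
This cut is saturated, so no flow can exceed 13.

13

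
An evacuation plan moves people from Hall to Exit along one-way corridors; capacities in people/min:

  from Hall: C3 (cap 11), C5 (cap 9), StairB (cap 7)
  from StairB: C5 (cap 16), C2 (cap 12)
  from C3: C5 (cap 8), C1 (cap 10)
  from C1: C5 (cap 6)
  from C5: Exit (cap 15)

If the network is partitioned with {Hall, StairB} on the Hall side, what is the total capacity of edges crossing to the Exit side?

Edges leaving {Hall, StairB}: Hall→C3 (11), Hall→C5 (9), StairB→C2 (12), StairB→C5 (16).
Cut capacity = 11 + 9 + 12 + 16 = 48.

48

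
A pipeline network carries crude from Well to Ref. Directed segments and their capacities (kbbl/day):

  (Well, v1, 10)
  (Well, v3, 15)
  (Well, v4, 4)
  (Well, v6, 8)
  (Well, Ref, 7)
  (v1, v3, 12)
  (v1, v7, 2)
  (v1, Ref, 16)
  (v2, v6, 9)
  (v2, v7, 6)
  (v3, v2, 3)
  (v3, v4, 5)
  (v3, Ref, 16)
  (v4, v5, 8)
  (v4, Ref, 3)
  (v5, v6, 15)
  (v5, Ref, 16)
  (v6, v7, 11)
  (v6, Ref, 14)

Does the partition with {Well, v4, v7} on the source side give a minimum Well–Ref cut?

Given cut capacity: 10 + 15 + 8 + 7 + 8 + 3 = 51.
Augment Well→Ref: bottleneck 7, flow now 7.
Augment Well→v1→Ref: bottleneck 10, flow now 17.
Augment Well→v3→Ref: bottleneck 15, flow now 32.
Augment Well→v4→Ref: bottleneck 3, flow now 35.
Augment Well→v6→Ref: bottleneck 8, flow now 43.
Augment Well→v4→v5→Ref: bottleneck 1, flow now 44.
No augmenting path remains; maximum flow = 44.
In the residual graph, reachable from Well: {Well}.
Min-cut edges: Well→v1 (10), Well→v3 (15), Well→v4 (4), Well→v6 (8), Well→Ref (7); capacity 10 + 15 + 4 + 8 + 7 = 44.
Cut capacity 51 exceeds the max flow 44, so it is not minimum.

No — its capacity is 51, but the minimum cut has capacity 44.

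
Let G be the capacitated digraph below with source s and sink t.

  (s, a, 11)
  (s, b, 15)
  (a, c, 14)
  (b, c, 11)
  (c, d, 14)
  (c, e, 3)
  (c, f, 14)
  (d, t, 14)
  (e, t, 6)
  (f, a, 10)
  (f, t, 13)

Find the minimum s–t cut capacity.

Augment s→a→c→d→t: bottleneck 11, flow now 11.
Augment s→b→c→d→t: bottleneck 3, flow now 14.
Augment s→b→c→e→t: bottleneck 3, flow now 17.
Augment s→b→c→f→t: bottleneck 5, flow now 22.
No augmenting path remains; maximum flow = 22.
By max-flow min-cut, the minimum cut capacity equals the max flow.
In the residual graph, reachable from s: {s, b}.
Min-cut edges: s→a (11), b→c (11); capacity 11 + 11 = 22.

22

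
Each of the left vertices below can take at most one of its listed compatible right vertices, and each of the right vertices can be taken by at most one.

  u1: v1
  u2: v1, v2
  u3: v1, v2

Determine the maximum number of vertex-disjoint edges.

Unit-capacity flow: source→left, listed edges, right→sink; max matching = max flow.
Augmenting path u1→v1 (+1); matched 1.
Augmenting path u2→v2 (+1); matched 2.
No augmenting path remains; maximum matching = 2.
König certificate: {v1, v2} is a vertex cover of size 2 (every listed pair touches it), so no matching can be larger.

2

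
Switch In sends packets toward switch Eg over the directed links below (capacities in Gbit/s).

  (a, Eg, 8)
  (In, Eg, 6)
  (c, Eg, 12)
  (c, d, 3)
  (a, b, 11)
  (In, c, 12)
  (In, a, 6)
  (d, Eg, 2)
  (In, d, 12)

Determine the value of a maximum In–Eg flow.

26

Augment In→Eg: bottleneck 6, flow now 6.
Augment In→a→Eg: bottleneck 6, flow now 12.
Augment In→c→Eg: bottleneck 12, flow now 24.
Augment In→d→Eg: bottleneck 2, flow now 26.
No augmenting path remains; maximum flow = 26.
In the residual graph, reachable from In: {In, d}.
Min-cut edges: In→a (6), In→c (12), In→Eg (6), d→Eg (2); capacity 6 + 12 + 6 + 2 = 26.
This cut is saturated, so no flow can exceed 26.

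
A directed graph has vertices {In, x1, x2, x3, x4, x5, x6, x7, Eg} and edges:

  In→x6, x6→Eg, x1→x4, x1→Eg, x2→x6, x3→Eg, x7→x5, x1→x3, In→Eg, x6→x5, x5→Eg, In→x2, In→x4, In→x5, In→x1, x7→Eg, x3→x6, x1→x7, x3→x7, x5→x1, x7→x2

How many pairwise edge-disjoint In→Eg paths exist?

Assign every edge capacity 1; by Menger, the answer equals the max flow.
Path In→Eg (+1); total 1.
Path In→x1→Eg (+1); total 2.
Path In→x5→Eg (+1); total 3.
Path In→x6→Eg (+1); total 4.
Path In→x2→x6→x5→x1→x3→Eg (+1); total 5.
No residual In→Eg path; max flow = 5.
Certifying cut of size 5: {In→Eg, In→x1, In→x2, In→x5, In→x6}.

5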